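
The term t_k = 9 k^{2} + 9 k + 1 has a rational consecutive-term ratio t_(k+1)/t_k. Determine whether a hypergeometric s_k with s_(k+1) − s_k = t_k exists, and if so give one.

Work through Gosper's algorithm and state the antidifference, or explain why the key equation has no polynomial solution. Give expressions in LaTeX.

t_(k+1)/t_k = (9*k**2 + 27*k + 19)/(9*k**2 + 9*k + 1).
Take A(k)=1, B(k)=1, C(k)=k**2 + k + 1/9.
f must satisfy (1)·f(k+1) − (1)·f(k) = k**2 + k + 1/9.
Degrees (0,0,2) ⇒ d ≤ 3.
A polynomial solution: f(k) = k*(3*k**2 - 2)/9.
So s_k = (B(k−1)f/C)·t_k = (k*(3*k**2 - 2)/(9*k**2 + 9*k + 1))·t_k = k*(3*k**2 - 2).
Check: Δs_k = 9*k**2 + 9*k + 1. ✓

s_k = k \left(3 k^{2} - 2\right)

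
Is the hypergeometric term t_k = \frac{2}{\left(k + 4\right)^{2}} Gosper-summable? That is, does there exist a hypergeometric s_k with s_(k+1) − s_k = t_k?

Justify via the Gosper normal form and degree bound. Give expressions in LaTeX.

No; the coefficient equations for f are inconsistent.

The ratio is (k + 4)**2/(k + 5)**2.
So A=k**2 + 8*k + 16 and B=k**2 + 10*k + 25, with C=1.
Solve (k**2 + 8*k + 16)·f(k+1) − (k**2 + 8*k + 16)·f(k) = 1.
deg f ≤ 0 (via 2,2,0).
Put f(k) = c0: A·f(k+1) − B(k−1)·f(k) − C = -1; need -1 = 0 — inconsistent ⇒ no f, not summable.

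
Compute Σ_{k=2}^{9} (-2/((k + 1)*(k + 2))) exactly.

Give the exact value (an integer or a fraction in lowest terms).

Step 1: r(k) = (k + 1)/(k + 3).
So A=k + 1 and B=k + 3, with C=1.
Set up (k + 1)·f(k+1) − (k + 2)·f(k) − (1) = 0.
Bound: deg f ≤ 1.
Solve for f: f(k) = k (degree 1 ≤ 1).
Then R = B(k−1)f/C = k*(k + 2), so s_k = R(k)·t_k = -2*k/(k + 1).
s_(k+1) − s_k = -2/(k**2 + 3*k + 2) = t_k.
Telescoping: Σ = s_(10) − s_(2) = -20/11 − (-4/3) = -16/33.

Σ = -16/33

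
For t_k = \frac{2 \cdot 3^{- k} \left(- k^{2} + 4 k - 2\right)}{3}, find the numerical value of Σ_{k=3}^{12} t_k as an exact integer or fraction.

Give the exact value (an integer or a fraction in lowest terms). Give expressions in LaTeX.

Σ = -58918/1594323

t_(k+1)/t_k = (k**2 - 2*k - 1)/(3*(k**2 - 4*k + 2)).
Factor: A=1/3; B=1; C=k**2 - 4*k + 2.
Set up (1/3)·f(k+1) − (1)·f(k) − (k**2 - 4*k + 2) = 0.
deg f ≤ 2 (via 0,0,2).
Solving with deg f ≤ 2: f(k) = -3*(k**2 - 3*k + 1)/2.
So s_k = (B(k−1)f/C)·t_k = (-3*(k**2 - 3*k + 1)/(2*(k**2 - 4*k + 2)))·t_k = (k**2 - 3*k + 1)/3**k.
Verify: 2*(-k**2 + 4*k - 2)/(3*3**k) matches t_k.
Telescoping: Σ = s_(13) − s_(3) = 131/1594323 − (1/27) = -58918/1594323.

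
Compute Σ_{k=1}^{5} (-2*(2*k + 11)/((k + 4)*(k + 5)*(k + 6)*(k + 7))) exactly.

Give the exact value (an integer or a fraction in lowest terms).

Σ = -17/420

Compute t_(k+1)/t_k: get (k + 4)*(2*k + 13)/((k + 8)*(2*k + 11)).
So A=k + 4 and B=k + 8, with C=k + 11/2.
Set up (k + 4)·f(k+1) − (k + 7)·f(k) − (k + 11/2) = 0.
From deg A=1, deg B=1, deg C=1: d=3.
Coefficient equations give f(k) = k*(k + 5)*(k + 10)/48.
R(k) = B(k−1)·f(k)/C(k) = k*(k + 5)*(k + 7)*(k + 10)/(24*(2*k + 11)); s_k = R·t_k = k*(-k - 10)/(12*(k**2 + 10*k + 24)).
Δs = 2*(-2*k - 11)/(k**4 + 22*k**3 + 179*k**2 + 638*k + 840), as required.
Sum = s_(6) − s_(1); s_(6) = -1/15, s_(1) = -11/420 ⇒ -17/420.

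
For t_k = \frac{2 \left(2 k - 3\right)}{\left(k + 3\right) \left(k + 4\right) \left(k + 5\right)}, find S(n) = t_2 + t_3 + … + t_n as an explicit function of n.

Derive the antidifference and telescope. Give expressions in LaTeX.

S(n) = \frac{11 n^{2} - 21 n + 10}{30 \left(n^{2} + 9 n + 20\right)}

Compute t_(k+1)/t_k: get (k + 3)*(2*k - 1)/((k + 6)*(2*k - 3)).
Gosper form: A/B · C(k+1)/C(k) with A=k + 3, B=k + 6, C=k - 3/2.
Solve (k + 3)·f(k+1) − (k + 5)·f(k) = k - 3/2.
Degrees (1,1,1) ⇒ d ≤ 2.
Solve for f: f(k) = k*(k - 9)/16 (degree 2 ≤ 2).
Get s_k = R·t_k = k*(k - 9)/(4*(k + 3)*(k + 4)) with R(k) = B(k−1)f(k)/C(k) = k*(k - 9)*(k + 5)/(8*(2*k - 3)).
Verify: 2*(2*k - 3)/(k**3 + 12*k**2 + 47*k + 60) matches t_k.
s_(n+1) = (n**2 - 7*n - 8)/(4*(n**2 + 9*n + 20)) and s_(2) = -7/60, so S(n) = (11*n**2 - 21*n + 10)/(30*(n**2 + 9*n + 20)).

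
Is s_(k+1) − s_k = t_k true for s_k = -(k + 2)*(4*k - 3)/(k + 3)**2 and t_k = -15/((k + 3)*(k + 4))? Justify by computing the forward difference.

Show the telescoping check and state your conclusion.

Invalid: residual (-4*k**2 + 2*k + 57)/(k**4 + 14*k**3 + 73*k**2 + 168*k + 144) ≠ 0.

s_(k+1) = -(k + 3)*(4*k + 1)/(k + 4)**2
s_(k+1) − s_k = (-19*k**2 - 103*k - 123)/(k**4 + 14*k**3 + 73*k**2 + 168*k + 144)
(s_(k+1) − s_k) − t_k = (-4*k**2 + 2*k + 57)/(k**4 + 14*k**3 + 73*k**2 + 168*k + 144)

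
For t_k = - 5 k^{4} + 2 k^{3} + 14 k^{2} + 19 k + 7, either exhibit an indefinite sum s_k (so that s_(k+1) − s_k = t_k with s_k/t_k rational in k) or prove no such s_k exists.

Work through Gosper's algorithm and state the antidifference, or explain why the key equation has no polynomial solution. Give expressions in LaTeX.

s_k = k^{2} \left(- k^{3} + 3 k^{2} + 2 k + 3\right)

t_(k+1)/t_k = (5*k**4 + 18*k**3 + 10*k**2 - 33*k - 37)/(5*k**4 - 2*k**3 - 14*k**2 - 19*k - 7).
So A=1 and B=1, with C=k**4 - 2*k**3/5 - 14*k**2/5 - 19*k/5 - 7/5.
Solve (1)·f(k+1) − (1)·f(k) = k**4 - 2*k**3/5 - 14*k**2/5 - 19*k/5 - 7/5.
d = 5 from the (0,0,4) case.
Solving with deg f ≤ 5: f(k) = k**2*(k**3 - 3*k**2 - 2*k - 3)/5.
R(k) = B(k−1)·f(k)/C(k) = k**2*(k**3 - 3*k**2 - 2*k - 3)/(5*k**4 - 2*k**3 - 14*k**2 - 19*k - 7); s_k = R·t_k = k**2*(-k**3 + 3*k**2 + 2*k + 3).
Verify: -5*k**4 + 2*k**3 + 14*k**2 + 19*k + 7 matches t_k.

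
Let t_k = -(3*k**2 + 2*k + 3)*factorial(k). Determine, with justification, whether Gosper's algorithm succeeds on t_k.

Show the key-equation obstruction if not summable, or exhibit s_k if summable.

Step 1: r(k) = (k + 1)*(2*k + 3*(k + 1)**2 + 5)/(3*k**2 + 2*k + 3).
Gosper form: A/B · C(k+1)/C(k) with A=k + 1, B=1, C=k**2 + 2*k/3 + 1.
f must satisfy (k + 1)·f(k+1) − (1)·f(k) = k**2 + 2*k/3 + 1.
From deg A=1, deg B=0, deg C=2: d=1.
Match coefficients ⇒ f(k) = (3*k - 1)/3.
So s_k = (B(k−1)f/C)·t_k = ((3*k - 1)/(3*k**2 + 2*k + 3))·t_k = -(3*k - 1)*factorial(k).
s_(k+1) − s_k = -(3*k**2 + 2*k + 3)*factorial(k) = t_k.

Yes. s_k = -(3*k - 1)*factorial(k).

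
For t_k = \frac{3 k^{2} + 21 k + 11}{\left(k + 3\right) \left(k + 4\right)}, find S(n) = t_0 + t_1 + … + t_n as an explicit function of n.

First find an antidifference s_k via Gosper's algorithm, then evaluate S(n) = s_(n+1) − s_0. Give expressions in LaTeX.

S(n) = \frac{9 n^{2} + 20 n + 11}{3 \left(n + 4\right)}

t_(k+1)/t_k = (k + 3)*(21*k + 3*(k + 1)**2 + 32)/((k + 5)*(3*k**2 + 21*k + 11)).
Take A(k)=k + 3, B(k)=k + 5, C(k)=k**2 + 7*k + 11/3.
Key eq: (k + 3)·f(k+1) = (k + 4)·f(k) + (k**2 + 7*k + 11/3).
deg f ≤ 2 (via 1,1,2).
A polynomial solution: f(k) = k*(9*k + 2)/9.
R(k) = B(k−1)·f(k)/C(k) = k*(k + 4)*(9*k + 2)/(3*(3*k**2 + 21*k + 11)); s_k = R·t_k = k*(9*k + 2)/(3*(k + 3)).
Δs = (3*k**2 + 21*k + 11)/(k**2 + 7*k + 12), as required.
s_(n+1) = (9*n**2 + 20*n + 11)/(3*(n + 4)) and s_(0) = 0, so S(n) = (9*n**2 + 20*n + 11)/(3*(n + 4)).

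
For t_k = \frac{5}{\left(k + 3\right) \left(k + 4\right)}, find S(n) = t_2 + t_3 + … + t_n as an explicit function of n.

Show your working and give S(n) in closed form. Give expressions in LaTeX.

S(n) = \frac{n - 1}{n + 4}

r(k) = (k + 3)/(k + 5) after simplifying.
Normal form (A,B,C) = (k + 3, k + 5, 1).
Need (k + 3)·f(k+1) − (k + 4)·f(k) = 1.
deg f ≤ 1 (via 1,1,0).
Solving with deg f ≤ 1: f(k) = k/3.
Then R = B(k−1)f/C = k*(k + 4)/3, so s_k = R(k)·t_k = 5*k/(3*(k + 3)).
Verify: 5/(k**2 + 7*k + 12) matches t_k.
s_(n+1) = 5*(n + 1)/(3*(n + 4)) and s_(2) = 2/3, so S(n) = (n - 1)/(n + 4).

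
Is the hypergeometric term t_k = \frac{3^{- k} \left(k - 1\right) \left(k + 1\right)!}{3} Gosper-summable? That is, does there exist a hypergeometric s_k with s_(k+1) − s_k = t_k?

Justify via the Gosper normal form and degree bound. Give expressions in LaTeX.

Yes. s_k = 3^{- k} \left(k + 1\right)!.

Step 1: r(k) = k*(k + 2)/(3*(k - 1)).
Take A(k)=k/3 + 2/3, B(k)=1, C(k)=k - 1.
Set up (k/3 + 2/3)·f(k+1) − (1)·f(k) − (k - 1) = 0.
deg f ≤ 0 (via 1,0,1).
Solving with deg f ≤ 0: f(k) = 3.
So s_k = (B(k−1)f/C)·t_k = (3/(k - 1))·t_k = factorial(k + 1)/3**k.
Check: Δs_k = (k - 1)*factorial(k + 1)/(3*3**k). ✓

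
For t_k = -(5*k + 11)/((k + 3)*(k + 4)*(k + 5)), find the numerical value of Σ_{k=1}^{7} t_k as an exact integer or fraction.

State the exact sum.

Σ = -329/660

Compute t_(k+1)/t_k: get (k + 3)*(5*k + 16)/((k + 6)*(5*k + 11)).
So A=k + 3 and B=k + 6, with C=k + 11/5.
Set up (k + 3)·f(k+1) − (k + 5)·f(k) − (k + 11/5) = 0.
From deg A=1, deg B=1, deg C=1: d=2.
Match coefficients ⇒ f(k) = k*(13*k + 31)/60.
Get s_k = R·t_k = k*(-13*k - 31)/(12*(k + 3)*(k + 4)) with R(k) = B(k−1)f(k)/C(k) = k*(k + 5)*(13*k + 31)/(12*(5*k + 11)).
Verify: (-5*k - 11)/(k**3 + 12*k**2 + 47*k + 60) matches t_k.
Evaluate s at k=8 and k=1: -15/22 and -11/60; difference -329/660.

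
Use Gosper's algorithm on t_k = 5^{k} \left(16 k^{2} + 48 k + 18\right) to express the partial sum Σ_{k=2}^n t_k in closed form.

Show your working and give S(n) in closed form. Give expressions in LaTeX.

Ratio r(k) = 5*(8*k**2 + 40*k + 41)/(8*k**2 + 24*k + 9).
Normal form (A,B,C) = (5, 1, k**2 + 3*k + 9/8).
Key eq: (5)·f(k+1) = (1)·f(k) + (k**2 + 3*k + 9/8).
deg f ≤ 2 (via 0,0,2).
Coefficient equations give f(k) = (4*k**2 + 2*k - 3)/16.
Then R = B(k−1)f/C = (4*k**2 + 2*k - 3)/(2*(8*k**2 + 24*k + 9)), so s_k = R(k)·t_k = 5**k*(4*k**2 + 2*k - 3).
Check: Δs_k = 5**k*(16*k**2 + 48*k + 18). ✓
s_(n+1) = 5**(n + 1)*(4*n**2 + 10*n + 3) and s_(2) = 425, so S(n) = 20*5**n*n**2 + 50*5**n*n + 15*5**n - 425.

S(n) = 20 \cdot 5^{n} n^{2} + 50 \cdot 5^{n} n + 15 \cdot 5^{n} - 425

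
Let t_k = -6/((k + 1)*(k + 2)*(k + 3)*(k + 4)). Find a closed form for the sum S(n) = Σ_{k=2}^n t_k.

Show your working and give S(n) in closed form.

S(n) = (-n**3 - 9*n**2 - 26*n + 36)/(30*(n**3 + 9*n**2 + 26*n + 24))

The ratio is (k + 1)/(k + 5).
Factor: A=k + 1; B=k + 5; C=1.
Key eq: (k + 1)·f(k+1) = (k + 4)·f(k) + (1).
From deg A=1, deg B=1, deg C=0: d=3.
Solve for f: f(k) = k*(k**2 + 6*k + 11)/18 (degree 3 ≤ 3).
R(k) = B(k−1)·f(k)/C(k) = k*(k + 4)*(k**2 + 6*k + 11)/18; s_k = R·t_k = k*(-k**2 - 6*k - 11)/(3*(k + 1)*(k + 2)*(k + 3)).
Verify: -6/(k**4 + 10*k**3 + 35*k**2 + 50*k + 24) matches t_k.
Σ_(k=2)^n t_k = s_(n+1) − s_(2) = ((-n**3 - 9*n**2 - 26*n - 18)/(3*(n**3 + 9*n**2 + 26*n + 24))) − (-3/10), i.e. (-n**3 - 9*n**2 - 26*n + 36)/(30*(n**3 + 9*n**2 + 26*n + 24)).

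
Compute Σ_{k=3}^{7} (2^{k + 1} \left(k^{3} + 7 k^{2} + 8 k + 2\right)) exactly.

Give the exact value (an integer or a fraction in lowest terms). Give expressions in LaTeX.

The ratio is 2*(k**3 + 10*k**2 + 25*k + 18)/(k**3 + 7*k**2 + 8*k + 2).
Take A(k)=2, B(k)=1, C(k)=k**3 + 7*k**2 + 8*k + 2.
Key eq: (2)·f(k+1) = (1)·f(k) + (k**3 + 7*k**2 + 8*k + 2).
Degrees (0,0,3) ⇒ d ≤ 3.
Coefficient equations give f(k) = k**3 + k**2 - 2*k + 2.
Then R = B(k−1)f/C = (k**3 + k**2 - 2*k + 2)/((k + 1)*(k**2 + 6*k + 2)), so s_k = R(k)·t_k = 2**(k + 1)*(k**3 + k**2 - 2*k + 2).
Verify: 2**(k + 1)*(k**3 + 7*k**2 + 8*k + 2) matches t_k.
Evaluate s at k=8 and k=3: 287744 and 512; difference 287232.

Σ = 287232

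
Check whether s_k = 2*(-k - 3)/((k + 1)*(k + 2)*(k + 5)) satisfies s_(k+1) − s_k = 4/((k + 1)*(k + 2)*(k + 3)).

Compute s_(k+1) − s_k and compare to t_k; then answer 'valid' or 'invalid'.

Invalid: residual 4*(-3*k - 13)/(k**5 + 17*k**4 + 107*k**3 + 307*k**2 + 396*k + 180) ≠ 0.

s_(k+1) = 2*(-k - 4)/((k + 2)*(k + 3)*(k + 6))
s_(k+1) − s_k = 4*(k**2 + 8*k + 17)/(k**5 + 17*k**4 + 107*k**3 + 307*k**2 + 396*k + 180)
(s_(k+1) − s_k) − t_k = 4*(-3*k - 13)/(k**5 + 17*k**4 + 107*k**3 + 307*k**2 + 396*k + 180)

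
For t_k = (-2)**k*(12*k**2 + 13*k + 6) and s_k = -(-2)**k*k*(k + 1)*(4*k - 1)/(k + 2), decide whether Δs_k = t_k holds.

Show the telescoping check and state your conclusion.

s_(k+1) = 2*(-2)**k*(k + 1)*(k + 2)*(4*k + 3)/(k + 3)
s_(k+1) − s_k = (-2)**k*(12*k**4 + 61*k**3 + 102*k**2 + 77*k + 24)/(k**2 + 5*k + 6)
(s_(k+1) − s_k) − t_k = (-2)**k*(-12*k**3 - 41*k**2 - 31*k - 12)/(k**2 + 5*k + 6)

Invalid: residual (-2)**k*(-12*k**3 - 41*k**2 - 31*k - 12)/(k**2 + 5*k + 6) ≠ 0.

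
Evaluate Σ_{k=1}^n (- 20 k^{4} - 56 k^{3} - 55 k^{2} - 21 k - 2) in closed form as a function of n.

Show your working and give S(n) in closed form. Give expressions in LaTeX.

r(k) = (20*k**4 + 136*k**3 + 343*k**2 + 379*k + 154)/(20*k**4 + 56*k**3 + 55*k**2 + 21*k + 2) after simplifying.
Factor: A=1; B=1; C=k**4 + 14*k**3/5 + 11*k**2/4 + 21*k/20 + 1/10.
f must satisfy (1)·f(k+1) − (1)·f(k) = k**4 + 14*k**3/5 + 11*k**2/4 + 21*k/20 + 1/10.
From deg A=0, deg B=0, deg C=4: d=5.
Coefficient equations give f(k) = k**2*(k + 1)*(4*k**2 - 3)/20.
Get s_k = R·t_k = k**2*(-4*k**3 - 4*k**2 + 3*k + 3) with R(k) = B(k−1)f(k)/C(k) = k**2*(4*k**2 - 3)/(20*k**3 + 36*k**2 + 19*k + 2).
Δs = -20*k**4 - 56*k**3 - 55*k**2 - 21*k - 2, as required.
Telescope: S(n) = s_(n+1) − s_(1) = -4*n**5 - 24*n**4 - 53*n**3 - 52*n**2 - 21*n - 2 − (-2) = n*(-4*n**4 - 24*n**3 - 53*n**2 - 52*n - 21).

S(n) = n \left(- 4 n^{4} - 24 n^{3} - 53 n^{2} - 52 n - 21\right)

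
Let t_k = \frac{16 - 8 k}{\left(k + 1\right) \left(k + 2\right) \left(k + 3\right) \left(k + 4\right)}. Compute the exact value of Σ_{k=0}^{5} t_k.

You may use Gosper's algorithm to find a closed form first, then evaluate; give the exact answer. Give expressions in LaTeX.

Σ = 89/126

Compute t_(k+1)/t_k: get (k - 1)*(k + 1)/((k - 2)*(k + 5)).
Normal form (A,B,C) = (k + 1, k + 5, k - 2).
f must satisfy (k + 1)·f(k+1) − (k + 4)·f(k) = k - 2.
d = 3 from the (1,1,1) case.
Solving with deg f ≤ 3: f(k) = -k*(k**2 + 6*k + 17)/12.
Then R = B(k−1)f/C = -k*(k + 4)*(k**2 + 6*k + 17)/(12*(k - 2)), so s_k = R(k)·t_k = 2*k*(k**2 + 6*k + 17)/(3*(k + 1)*(k + 2)*(k + 3)).
Verify: 8*(2 - k)/(k**4 + 10*k**3 + 35*k**2 + 50*k + 24) matches t_k.
Sum = s_(6) − s_(0); s_(6) = 89/126, s_(0) = 0 ⇒ 89/126.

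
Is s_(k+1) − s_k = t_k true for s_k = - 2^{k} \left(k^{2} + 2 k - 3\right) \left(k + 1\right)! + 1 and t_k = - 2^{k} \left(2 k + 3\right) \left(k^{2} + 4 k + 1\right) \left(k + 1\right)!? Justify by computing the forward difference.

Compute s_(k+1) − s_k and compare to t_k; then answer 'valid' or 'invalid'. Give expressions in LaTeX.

s_(k+1) = -2**(k + 1)*(2*k + (k + 1)**2 - 1)*factorial(k + 2) + 1
s_(k+1) − s_k = -2**k*(2*k + 3)*(k**2 + 4*k + 1)*factorial(k + 1)
(s_(k+1) − s_k) − t_k = 0

Valid: the claim telescopes to t_k.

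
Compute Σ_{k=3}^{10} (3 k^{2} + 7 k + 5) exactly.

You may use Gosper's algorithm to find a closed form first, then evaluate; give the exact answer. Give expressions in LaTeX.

The ratio is (3*k**2 + 13*k + 15)/(3*k**2 + 7*k + 5).
A = 1, B = 1, C = k**2 + 7*k/3 + 5/3.
Solve (1)·f(k+1) − (1)·f(k) = k**2 + 7*k/3 + 5/3.
Degrees (0,0,2) ⇒ d ≤ 3.
Solve for f: f(k) = k*(k**2 + 2*k + 2)/3 (degree 3 ≤ 3).
R(k) = B(k−1)·f(k)/C(k) = k*(k**2 + 2*k + 2)/(3*k**2 + 7*k + 5); s_k = R·t_k = k*(k**2 + 2*k + 2).
Check: Δs_k = 3*k**2 + 7*k + 5. ✓
Sum = s_(11) − s_(3); s_(11) = 1595, s_(3) = 51 ⇒ 1544.

Σ = 1544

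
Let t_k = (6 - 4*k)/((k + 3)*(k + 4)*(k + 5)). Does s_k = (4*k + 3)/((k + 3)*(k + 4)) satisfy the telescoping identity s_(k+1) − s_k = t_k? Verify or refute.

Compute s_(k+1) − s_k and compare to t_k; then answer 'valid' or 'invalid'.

s_(k+1) = (4*k + 7)/((k + 4)*(k + 5))
s_(k+1) − s_k = 2*(3 - 2*k)/(k**3 + 12*k**2 + 47*k + 60)
(s_(k+1) − s_k) − t_k = 0

Valid — Δs_k = t_k.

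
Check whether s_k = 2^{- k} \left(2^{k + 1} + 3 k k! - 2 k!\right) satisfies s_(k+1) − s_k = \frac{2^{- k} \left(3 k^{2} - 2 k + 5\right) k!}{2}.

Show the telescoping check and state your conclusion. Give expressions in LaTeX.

s_(k+1) = (4*2**k + 3*k**2*factorial(k) + 4*k*factorial(k) + factorial(k))/(2*2**k)
s_(k+1) − s_k = (3*k**2 - 2*k + 5)*factorial(k)/(2*2**k)
(s_(k+1) − s_k) − t_k = 0

Valid: the claim telescopes to t_k.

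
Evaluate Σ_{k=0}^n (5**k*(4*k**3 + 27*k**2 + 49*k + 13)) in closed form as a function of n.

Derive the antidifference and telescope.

t_(k+1)/t_k = 5*(4*k**3 + 39*k**2 + 115*k + 93)/(4*k**3 + 27*k**2 + 49*k + 13).
Factor: A=5; B=1; C=k**3 + 27*k**2/4 + 49*k/4 + 13/4.
f must satisfy (5)·f(k+1) − (1)·f(k) = k**3 + 27*k**2/4 + 49*k/4 + 13/4.
deg f ≤ 3 (via 0,0,3).
A polynomial solution: f(k) = (k**3 + 3*k**2 + k - 3)/4.
Then R = B(k−1)f/C = (k**3 + 3*k**2 + k - 3)/(4*k**3 + 27*k**2 + 49*k + 13), so s_k = R(k)·t_k = 5**k*(k**3 + 3*k**2 + k - 3).
Verify: 5**k*(4*k**3 + 27*k**2 + 49*k + 13) matches t_k.
Telescope: S(n) = s_(n+1) − s_(0) = 5**(n + 1)*(n**3 + 6*n**2 + 10*n + 2) − (-3) = 5*5**n*n**3 + 30*5**n*n**2 + 50*5**n*n + 10*5**n + 3.

S(n) = 5*5**n*n**3 + 30*5**n*n**2 + 50*5**n*n + 10*5**n + 3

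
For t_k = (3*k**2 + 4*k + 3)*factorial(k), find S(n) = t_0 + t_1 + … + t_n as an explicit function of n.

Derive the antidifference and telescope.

Compute t_(k+1)/t_k: get (k + 1)*(4*k + 3*(k + 1)**2 + 7)/(3*k**2 + 4*k + 3).
So A=k + 1 and B=1, with C=k**2 + 4*k/3 + 1.
f must satisfy (k + 1)·f(k+1) − (1)·f(k) = k**2 + 4*k/3 + 1.
deg f ≤ 1 (via 1,0,2).
Coefficient equations give f(k) = (3*k + 1)/3.
R(k) = B(k−1)·f(k)/C(k) = (3*k + 1)/(3*k**2 + 4*k + 3); s_k = R·t_k = (3*k + 1)*factorial(k).
Verify: (3*k**2 + 4*k + 3)*factorial(k) matches t_k.
Evaluate: s_(n+1) = (3*n + 4)*factorial(n + 1); subtract s_(0) = 1 ⇒ S(n) = 3*n**2*factorial(n) + 7*n*factorial(n) + 4*factorial(n) - 1.

S(n) = 3*n**2*factorial(n) + 7*n*factorial(n) + 4*factorial(n) - 1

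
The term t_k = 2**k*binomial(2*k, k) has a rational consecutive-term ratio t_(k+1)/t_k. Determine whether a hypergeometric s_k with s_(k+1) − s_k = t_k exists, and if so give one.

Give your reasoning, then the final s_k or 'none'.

r(k) = 4*(2*k + 1)/(k + 1) after simplifying.
Factor: A=8*k + 4; B=k + 1; C=1.
f must satisfy (8*k + 4)·f(k+1) − (k)·f(k) = 1.
From deg A=1, deg B=1, deg C=0: d=-1.
Bound -1 < 0, so the key equation has no polynomial solution.

no hypergeometric antidifference exists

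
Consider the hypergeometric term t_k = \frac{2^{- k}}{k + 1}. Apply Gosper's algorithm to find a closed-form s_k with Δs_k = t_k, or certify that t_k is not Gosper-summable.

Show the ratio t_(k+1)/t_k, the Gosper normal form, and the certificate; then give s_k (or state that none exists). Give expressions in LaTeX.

t_(k+1)/t_k = (k + 1)/(2*(k + 2)).
Normal form (A,B,C) = (k/2 + 1/2, k + 2, 1).
f must satisfy (k/2 + 1/2)·f(k+1) − (k + 1)·f(k) = 1.
deg f ≤ -1 (via 1,1,0).
Negative degree bound (-1): no f exists, t_k not Gosper-summable.

none (Gosper's algorithm certifies no s_k)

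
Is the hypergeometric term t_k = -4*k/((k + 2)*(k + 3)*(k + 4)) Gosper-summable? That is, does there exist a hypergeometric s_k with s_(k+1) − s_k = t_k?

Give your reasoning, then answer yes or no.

Yes. s_k = 2*k*(1 - k)/(3*(k + 2)*(k + 3)).

r(k) = (k + 1)*(k + 2)/(k*(k + 5)) after simplifying.
So A=k + 2 and B=k + 5, with C=k.
Key eq: (k + 2)·f(k+1) = (k + 4)·f(k) + (k).
From deg A=1, deg B=1, deg C=1: d=2.
Coefficient equations give f(k) = k*(k - 1)/6.
Get s_k = R·t_k = 2*k*(1 - k)/(3*(k + 2)*(k + 3)) with R(k) = B(k−1)f(k)/C(k) = (k - 1)*(k + 4)/6.
Verify: -4*k/(k**3 + 9*k**2 + 26*k + 24) matches t_k.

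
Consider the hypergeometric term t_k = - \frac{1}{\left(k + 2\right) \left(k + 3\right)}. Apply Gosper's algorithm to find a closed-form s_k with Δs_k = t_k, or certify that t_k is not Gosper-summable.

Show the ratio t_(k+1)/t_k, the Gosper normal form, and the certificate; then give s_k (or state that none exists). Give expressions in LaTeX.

s_k = - \frac{k}{2 k + 4}

Compute t_(k+1)/t_k: get (k + 2)/(k + 4).
A = k + 2, B = k + 4, C = 1.
Need (k + 2)·f(k+1) − (k + 3)·f(k) = 1.
From deg A=1, deg B=1, deg C=0: d=1.
Solve for f: f(k) = k/2 (degree 1 ≤ 1).
Get s_k = R·t_k = -k/(2*k + 4) with R(k) = B(k−1)f(k)/C(k) = k*(k + 3)/2.
Check: Δs_k = -1/(k**2 + 5*k + 6). ✓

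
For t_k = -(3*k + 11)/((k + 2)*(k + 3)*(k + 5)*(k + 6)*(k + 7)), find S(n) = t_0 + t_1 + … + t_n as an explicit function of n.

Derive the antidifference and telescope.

t_(k+1)/t_k = (k + 2)*(k + 5)*(3*k + 14)/((k + 4)*(k + 8)*(3*k + 11)).
Factor: A=k + 2; B=k + 8; C=k**2 + 23*k/3 + 44/3.
f must satisfy (k + 2)·f(k+1) − (k + 7)·f(k) = k**2 + 23*k/3 + 44/3.
d = 5 from the (1,1,2) case.
Solving with deg f ≤ 5: f(k) = k*(k + 3)*(k + 4)*(k**2 + 13*k + 52)/180.
So s_k = (B(k−1)f/C)·t_k = (k*(k + 3)*(k + 7)*(k**2 + 13*k + 52)/(60*(3*k + 11)))·t_k = k*(-k**2 - 13*k - 52)/(60*(k**3 + 13*k**2 + 52*k + 60)).
s_(k+1) − s_k = (-3*k - 11)/(k**5 + 23*k**4 + 203*k**3 + 853*k**2 + 1692*k + 1260) = t_k.
Telescope: S(n) = s_(n+1) − s_(0) = (-n**3 - 16*n**2 - 81*n - 66)/(60*(n**3 + 16*n**2 + 81*n + 126)) − (0) = (-n**3 - 16*n**2 - 81*n - 66)/(60*(n**3 + 16*n**2 + 81*n + 126)).

S(n) = (-n**3 - 16*n**2 - 81*n - 66)/(60*(n**3 + 16*n**2 + 81*n + 126))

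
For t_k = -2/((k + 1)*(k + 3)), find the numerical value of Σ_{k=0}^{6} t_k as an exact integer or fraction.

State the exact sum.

The ratio is (k + 1)*(k + 3)/((k + 2)*(k + 4)).
Take A(k)=k + 1, B(k)=k + 4, C(k)=k + 2.
f must satisfy (k + 1)·f(k+1) − (k + 3)·f(k) = k + 2.
Bound: deg f ≤ 2.
Coefficient equations give f(k) = k*(3*k + 5)/4.
R(k) = B(k−1)·f(k)/C(k) = k*(k + 3)*(3*k + 5)/(4*(k + 2)); s_k = R·t_k = k*(-3*k - 5)/(2*(k + 1)*(k + 2)).
Δs = -2/(k**2 + 4*k + 3), as required.
Sum = s_(7) − s_(0); s_(7) = -91/72, s_(0) = 0 ⇒ -91/72.

Σ = -91/72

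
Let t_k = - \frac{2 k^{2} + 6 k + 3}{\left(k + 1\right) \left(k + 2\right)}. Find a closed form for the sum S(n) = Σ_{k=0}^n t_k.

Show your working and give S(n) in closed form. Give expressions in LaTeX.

S(n) = \frac{- 2 n^{2} - 5 n - 3}{n + 2}

Compute t_(k+1)/t_k: get (k + 1)*(6*k + 2*(k + 1)**2 + 9)/((k + 3)*(2*k**2 + 6*k + 3)).
Factor: A=k + 1; B=k + 3; C=k**2 + 3*k + 3/2.
Need (k + 1)·f(k+1) − (k + 2)·f(k) = k**2 + 3*k + 3/2.
d = 2 from the (1,1,2) case.
Match coefficients ⇒ f(k) = k*(2*k + 1)/2.
Certificate R = B(k−1)f/C = k*(k + 2)*(2*k + 1)/(2*k**2 + 6*k + 3) gives s_k = k*(-2*k - 1)/(k + 1).
Verify: (-2*k**2 - 6*k - 3)/(k**2 + 3*k + 2) matches t_k.
Σ_(k=0)^n t_k = s_(n+1) − s_(0) = ((-2*n**2 - 5*n - 3)/(n + 2)) − (0), i.e. (-2*n**2 - 5*n - 3)/(n + 2).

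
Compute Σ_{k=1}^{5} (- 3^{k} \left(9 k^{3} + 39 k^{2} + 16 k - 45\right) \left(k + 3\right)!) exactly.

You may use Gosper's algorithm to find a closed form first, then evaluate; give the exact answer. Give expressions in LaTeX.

Σ = -21427701408

The ratio is 3*(9*k**4 + 102*k**3 + 385*k**2 + 503*k + 76)/(9*k**3 + 39*k**2 + 16*k - 45).
Take A(k)=3*k + 12, B(k)=1, C(k)=k**3 + 13*k**2/3 + 16*k/9 - 5.
Need (3*k + 12)·f(k+1) − (1)·f(k) = k**3 + 13*k**2/3 + 16*k/9 - 5.
From deg A=1, deg B=0, deg C=3: d=2.
Coefficient equations give f(k) = (3*k**2 - 4*k - 3)/9.
So s_k = (B(k−1)f/C)·t_k = ((3*k**2 - 4*k - 3)/(9*k**3 + 39*k**2 + 16*k - 45))·t_k = 3**k*(-3*k**2 + 4*k + 3)*factorial(k + 3).
s_(k+1) − s_k = -3**k*(9*k**3 + 39*k**2 + 16*k - 45)*factorial(k + 3) = t_k.
Evaluate s at k=6 and k=1: -21427701120 and 288; difference -21427701408.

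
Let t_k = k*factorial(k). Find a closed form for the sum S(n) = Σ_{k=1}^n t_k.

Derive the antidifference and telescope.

Compute t_(k+1)/t_k: get (k + 1)**2/k.
Factor: A=k + 1; B=1; C=k.
Need (k + 1)·f(k+1) − (1)·f(k) = k.
Bound: deg f ≤ 0.
Solve for f: f(k) = 1 (degree 0 ≤ 0).
R(k) = B(k−1)·f(k)/C(k) = 1/k; s_k = R·t_k = factorial(k).
s_(k+1) − s_k = k*factorial(k) = t_k.
s_(n+1) = factorial(n + 1) and s_(1) = 1, so S(n) = n*factorial(n) + factorial(n) - 1.

S(n) = n*factorial(n) + factorial(n) - 1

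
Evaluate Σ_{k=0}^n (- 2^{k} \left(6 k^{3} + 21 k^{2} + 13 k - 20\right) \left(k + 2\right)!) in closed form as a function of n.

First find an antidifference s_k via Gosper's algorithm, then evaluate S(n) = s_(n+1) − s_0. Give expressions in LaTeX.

r(k) = 2*(6*k**4 + 57*k**3 + 190*k**2 + 239*k + 60)/(6*k**3 + 21*k**2 + 13*k - 20) after simplifying.
A = 2*k + 6, B = 1, C = k**3 + 7*k**2/2 + 13*k/6 - 10/3.
Solve (2*k + 6)·f(k+1) − (1)·f(k) = k**3 + 7*k**2/2 + 13*k/6 - 10/3.
Degrees (1,0,3) ⇒ d ≤ 2.
A polynomial solution: f(k) = (3*k**2 - 3*k - 4)/6.
Then R = B(k−1)f/C = (3*k**2 - 3*k - 4)/(6*k**3 + 21*k**2 + 13*k - 20), so s_k = R(k)·t_k = 2**k*(-3*k**2 + 3*k + 4)*factorial(k + 2).
Δs = -2**k*(6*k**3 + 21*k**2 + 13*k - 20)*factorial(k + 2), as required.
Σ_(k=0)^n t_k = s_(n+1) − s_(0) = (-2**(n + 1)*(3*n**2 + 3*n - 4)*factorial(n + 3)) − (8), i.e. -6*2**n*n**2*factorial(n + 3) - 6*2**n*n*factorial(n + 3) + 8*2**n*factorial(n + 3) - 8.

S(n) = - 6 \cdot 2^{n} n^{2} \left(n + 3\right)! - 6 \cdot 2^{n} n \left(n + 3\right)! + 8 \cdot 2^{n} \left(n + 3\right)! - 8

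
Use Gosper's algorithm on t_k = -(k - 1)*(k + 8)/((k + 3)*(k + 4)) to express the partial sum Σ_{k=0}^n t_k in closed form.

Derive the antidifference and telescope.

S(n) = (-3*n**2 + 5*n + 8)/(3*(n + 4))

r(k) = k*(k + 3)*(k + 9)/((k - 1)*(k + 5)*(k + 8)) after simplifying.
Factor: A=k + 3; B=k + 5; C=k**2 + 7*k - 8.
Key eq: (k + 3)·f(k+1) = (k + 4)·f(k) + (k**2 + 7*k - 8).
d = 2 from the (1,1,2) case.
Coefficient equations give f(k) = k*(3*k - 11)/3.
Certificate R = B(k−1)f/C = k*(k + 4)*(3*k - 11)/(3*(k - 1)*(k + 8)) gives s_k = k*(11 - 3*k)/(3*(k + 3)).
s_(k+1) − s_k = (-k**2 - 7*k + 8)/(k**2 + 7*k + 12) = t_k.
Telescope: S(n) = s_(n+1) − s_(0) = (-3*n**2 + 5*n + 8)/(3*(n + 4)) − (0) = (-3*n**2 + 5*n + 8)/(3*(n + 4)).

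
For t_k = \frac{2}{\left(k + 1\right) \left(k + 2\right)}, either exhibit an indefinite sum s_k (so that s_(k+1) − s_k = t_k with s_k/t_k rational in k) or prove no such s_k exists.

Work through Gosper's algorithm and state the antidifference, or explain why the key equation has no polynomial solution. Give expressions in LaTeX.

s_k = \frac{2 k}{k + 1}

t_(k+1)/t_k = (k + 1)/(k + 3).
Take A(k)=k + 1, B(k)=k + 3, C(k)=1.
Need (k + 1)·f(k+1) − (k + 2)·f(k) = 1.
Bound: deg f ≤ 1.
Solving with deg f ≤ 1: f(k) = k.
So s_k = (B(k−1)f/C)·t_k = (k*(k + 2))·t_k = 2*k/(k + 1).
Δs = 2/(k**2 + 3*k + 2), as required.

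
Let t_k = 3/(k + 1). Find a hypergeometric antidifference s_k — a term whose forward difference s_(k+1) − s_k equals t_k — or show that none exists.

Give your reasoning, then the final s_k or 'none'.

none (Gosper's algorithm certifies no s_k)

Step 1: r(k) = (k + 1)/(k + 2).
A = k + 1, B = k + 2, C = 1.
Set up (k + 1)·f(k+1) − (k + 1)·f(k) − (1) = 0.
Degrees (1,1,0) ⇒ d ≤ 0.
Write f(k) = c0. Then LHS − RHS = -1, requiring -1 = 0: contradictory. No certificate.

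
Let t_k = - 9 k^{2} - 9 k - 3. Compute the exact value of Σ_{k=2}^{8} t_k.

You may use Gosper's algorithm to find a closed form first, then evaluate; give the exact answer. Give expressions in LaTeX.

r(k) = (3*k**2 + 9*k + 7)/(3*k**2 + 3*k + 1) after simplifying.
Take A(k)=1, B(k)=1, C(k)=k**2 + k + 1/3.
Need (1)·f(k+1) − (1)·f(k) = k**2 + k + 1/3.
From deg A=0, deg B=0, deg C=2: d=3.
Coefficient equations give f(k) = k**3/3.
Certificate R = B(k−1)f/C = k**3/(3*k**2 + 3*k + 1) gives s_k = -3*k**3.
Verify: 3*k**3 - 3*(k + 1)**3 matches t_k.
Sum = s_(9) − s_(2); s_(9) = -2187, s_(2) = -24 ⇒ -2163.

Σ = -2163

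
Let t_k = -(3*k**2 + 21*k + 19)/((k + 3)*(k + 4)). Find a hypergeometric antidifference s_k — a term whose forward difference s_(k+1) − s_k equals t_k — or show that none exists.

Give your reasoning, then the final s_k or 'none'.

s_k = k*(-9*k - 10)/(3*(k + 3))

r(k) = (k + 3)*(21*k + 3*(k + 1)**2 + 40)/((k + 5)*(3*k**2 + 21*k + 19)) after simplifying.
Factor: A=k + 3; B=k + 5; C=k**2 + 7*k + 19/3.
f must satisfy (k + 3)·f(k+1) − (k + 4)·f(k) = k**2 + 7*k + 19/3.
From deg A=1, deg B=1, deg C=2: d=2.
A polynomial solution: f(k) = k*(9*k + 10)/9.
R(k) = B(k−1)·f(k)/C(k) = k*(k + 4)*(9*k + 10)/(3*(3*k**2 + 21*k + 19)); s_k = R·t_k = k*(-9*k - 10)/(3*(k + 3)).
Verify: (-3*k**2 - 21*k - 19)/(k**2 + 7*k + 12) matches t_k.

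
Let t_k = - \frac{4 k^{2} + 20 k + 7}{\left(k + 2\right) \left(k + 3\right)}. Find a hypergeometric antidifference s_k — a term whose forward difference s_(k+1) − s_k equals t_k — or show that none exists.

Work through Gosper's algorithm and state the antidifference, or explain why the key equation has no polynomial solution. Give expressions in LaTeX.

s_k = \frac{k \left(1 - 8 k\right)}{2 \left(k + 2\right)}

t_(k+1)/t_k = (k + 2)*(20*k + 4*(k + 1)**2 + 27)/((k + 4)*(4*k**2 + 20*k + 7)).
Take A(k)=k + 2, B(k)=k + 4, C(k)=k**2 + 5*k + 7/4.
Need (k + 2)·f(k+1) − (k + 3)·f(k) = k**2 + 5*k + 7/4.
d = 2 from the (1,1,2) case.
Solving with deg f ≤ 2: f(k) = k*(8*k - 1)/8.
So s_k = (B(k−1)f/C)·t_k = (k*(k + 3)*(8*k - 1)/(2*(4*k**2 + 20*k + 7)))·t_k = k*(1 - 8*k)/(2*(k + 2)).
s_(k+1) − s_k = (-4*k**2 - 20*k - 7)/(k**2 + 5*k + 6) = t_k.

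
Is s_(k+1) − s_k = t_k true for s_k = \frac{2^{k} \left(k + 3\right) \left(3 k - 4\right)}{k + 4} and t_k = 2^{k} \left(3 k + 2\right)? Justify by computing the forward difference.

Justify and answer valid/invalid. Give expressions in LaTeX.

s_(k+1) = 2**(k + 1)*(k + 4)*(3*k - 1)/(k + 5)
s_(k+1) − s_k = 2**k*(3*k**3 + 26*k**2 + 67*k + 28)/(k**2 + 9*k + 20)
(s_(k+1) − s_k) − t_k = 2**k*(-3*k**2 - 11*k - 12)/(k**2 + 9*k + 20)

Invalid: residual \frac{2^{k} \left(- 3 k^{2} - 11 k - 12\right)}{k^{2} + 9 k + 20} ≠ 0.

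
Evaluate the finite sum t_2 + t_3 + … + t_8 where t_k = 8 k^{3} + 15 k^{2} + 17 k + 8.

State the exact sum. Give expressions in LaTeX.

Compute t_(k+1)/t_k: get (8*k**3 + 39*k**2 + 71*k + 48)/(8*k**3 + 15*k**2 + 17*k + 8).
Normal form (A,B,C) = (1, 1, k**3 + 15*k**2/8 + 17*k/8 + 1).
Key eq: (1)·f(k+1) = (1)·f(k) + (k**3 + 15*k**2/8 + 17*k/8 + 1).
From deg A=0, deg B=0, deg C=3: d=4.
A polynomial solution: f(k) = k*(2*k**3 + k**2 + 3*k + 2)/8.
Then R = B(k−1)f/C = k*(2*k**3 + k**2 + 3*k + 2)/(8*k**3 + 15*k**2 + 17*k + 8), so s_k = R(k)·t_k = k*(2*k**3 + k**2 + 3*k + 2).
Δs = 8*k**3 + 15*k**2 + 17*k + 8, as required.
Σ_(k=2)^(8) t_k = s_(9) − s_(2) = 14112 − (56) = 14056.

Σ = 14056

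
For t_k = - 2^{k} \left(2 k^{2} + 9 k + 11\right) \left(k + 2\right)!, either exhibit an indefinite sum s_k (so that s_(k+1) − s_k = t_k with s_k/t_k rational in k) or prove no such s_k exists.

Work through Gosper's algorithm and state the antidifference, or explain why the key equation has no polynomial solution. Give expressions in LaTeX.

Compute t_(k+1)/t_k: get 2*(2*k**3 + 19*k**2 + 61*k + 66)/(2*k**2 + 9*k + 11).
So A=2*k + 6 and B=1, with C=k**2 + 9*k/2 + 11/2.
Key eq: (2*k + 6)·f(k+1) = (1)·f(k) + (k**2 + 9*k/2 + 11/2).
deg f ≤ 1 (via 1,0,2).
Solving with deg f ≤ 1: f(k) = (k + 1)/2.
R(k) = B(k−1)·f(k)/C(k) = (k + 1)/(2*k**2 + 9*k + 11); s_k = R·t_k = -2**k*(k + 1)*factorial(k + 2).
s_(k+1) − s_k = -2**k*(2*k**2 + 9*k + 11)*factorial(k + 2) = t_k.

s_k = - 2^{k} \left(k + 1\right) \left(k + 2\right)!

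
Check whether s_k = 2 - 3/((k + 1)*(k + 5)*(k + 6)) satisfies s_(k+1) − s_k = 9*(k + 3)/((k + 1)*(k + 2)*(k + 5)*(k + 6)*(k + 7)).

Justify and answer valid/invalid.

valid; difference matches t_k

s_(k+1) = 2 - 3/((k + 2)*(k + 6)*(k + 7))
s_(k+1) − s_k = 9*(k + 3)/(k**5 + 21*k**4 + 163*k**3 + 567*k**2 + 844*k + 420)
(s_(k+1) − s_k) − t_k = 0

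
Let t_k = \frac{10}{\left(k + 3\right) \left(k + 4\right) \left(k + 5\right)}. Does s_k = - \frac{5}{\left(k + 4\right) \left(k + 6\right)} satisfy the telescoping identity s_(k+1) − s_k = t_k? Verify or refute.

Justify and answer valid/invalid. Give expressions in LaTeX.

Invalid: residual \frac{15 \left(- 3 k - 17\right)}{k^{5} + 25 k^{4} + 245 k^{3} + 1175 k^{2} + 2754 k + 2520} ≠ 0.

s_(k+1) = -5/((k + 5)*(k + 7))
s_(k+1) − s_k = 5*(2*k + 11)/(k**4 + 22*k**3 + 179*k**2 + 638*k + 840)
(s_(k+1) − s_k) − t_k = 15*(-3*k - 17)/(k**5 + 25*k**4 + 245*k**3 + 1175*k**2 + 2754*k + 2520)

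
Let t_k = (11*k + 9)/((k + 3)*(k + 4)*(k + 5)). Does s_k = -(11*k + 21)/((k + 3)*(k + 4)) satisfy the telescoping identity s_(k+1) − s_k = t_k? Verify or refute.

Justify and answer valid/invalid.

s_(k+1) = (-11*k - 32)/((k + 4)*(k + 5))
s_(k+1) − s_k = (11*k + 9)/(k**3 + 12*k**2 + 47*k + 60)
(s_(k+1) − s_k) − t_k = 0

valid; difference matches t_k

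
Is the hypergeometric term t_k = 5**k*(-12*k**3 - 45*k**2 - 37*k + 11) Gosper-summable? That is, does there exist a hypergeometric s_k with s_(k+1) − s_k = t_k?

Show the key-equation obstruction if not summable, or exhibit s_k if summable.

r(k) = 5*(12*k**3 + 81*k**2 + 163*k + 83)/(12*k**3 + 45*k**2 + 37*k - 11) after simplifying.
Take A(k)=5, B(k)=1, C(k)=k**3 + 15*k**2/4 + 37*k/12 - 11/12.
Set up (5)·f(k+1) − (1)·f(k) − (k**3 + 15*k**2/4 + 37*k/12 - 11/12) = 0.
Degrees (0,0,3) ⇒ d ≤ 3.
Solve for f: f(k) = (3*k**3 - 2*k - 4)/12 (degree 3 ≤ 3).
Get s_k = R·t_k = 5**k*(-3*k**3 + 2*k + 4) with R(k) = B(k−1)f(k)/C(k) = (3*k**3 - 2*k - 4)/(12*k**3 + 45*k**2 + 37*k - 11).
Verify: 5**k*(-12*k**3 - 45*k**2 - 37*k + 11) matches t_k.

Yes. s_k = 5**k*(-3*k**3 + 2*k + 4).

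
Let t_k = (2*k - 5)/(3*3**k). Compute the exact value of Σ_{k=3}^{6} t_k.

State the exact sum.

Step 1: r(k) = (2*k - 3)/(3*(2*k - 5)).
Gosper form: A/B · C(k+1)/C(k) with A=1/3, B=1, C=k - 5/2.
Need (1/3)·f(k+1) − (1)·f(k) = k - 5/2.
Bound: deg f ≤ 1.
Coefficient equations give f(k) = -3*(k - 2)/2.
Get s_k = R·t_k = (2 - k)/3**k with R(k) = B(k−1)f(k)/C(k) = -3*(k - 2)/(2*k - 5).
Verify: (2*k - 5)/(3*3**k) matches t_k.
Evaluate s at k=7 and k=3: -5/2187 and -1/27; difference 76/2187.

Σ = 76/2187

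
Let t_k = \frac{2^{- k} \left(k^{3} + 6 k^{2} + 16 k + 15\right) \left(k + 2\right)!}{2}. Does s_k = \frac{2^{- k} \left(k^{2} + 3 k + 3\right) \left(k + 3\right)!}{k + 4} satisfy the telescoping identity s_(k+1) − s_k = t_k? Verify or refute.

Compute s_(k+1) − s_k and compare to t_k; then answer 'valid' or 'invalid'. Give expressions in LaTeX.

Invalid: residual - \frac{2^{- k} \left(k^{4} + 10 k^{3} + 38 k^{2} + 73 k + 54\right) \left(k + 2\right)!}{2 \left(k + 4\right) \left(k + 5\right)} ≠ 0.

s_(k+1) = (k**2 + 5*k + 7)*factorial(k + 4)/(2*2**k*(k + 5))
s_(k+1) − s_k = (k**4 + 11*k**3 + 47*k**2 + 100*k + 82)*factorial(k + 3)/(2*2**k*(k + 4)*(k + 5))
(s_(k+1) − s_k) − t_k = -(k**4 + 10*k**3 + 38*k**2 + 73*k + 54)*factorial(k + 2)/(2*2**k*(k + 4)*(k + 5))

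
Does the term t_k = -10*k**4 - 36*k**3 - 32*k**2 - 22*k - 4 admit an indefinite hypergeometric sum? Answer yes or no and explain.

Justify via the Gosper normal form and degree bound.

Compute t_(k+1)/t_k: get (5*k**4 + 38*k**3 + 100*k**2 + 117*k + 52)/(5*k**4 + 18*k**3 + 16*k**2 + 11*k + 2).
Gosper form: A/B · C(k+1)/C(k) with A=1, B=1, C=k**4 + 18*k**3/5 + 16*k**2/5 + 11*k/5 + 2/5.
f must satisfy (1)·f(k+1) − (1)·f(k) = k**4 + 18*k**3/5 + 16*k**2/5 + 11*k/5 + 2/5.
d = 5 from the (0,0,4) case.
Coefficient equations give f(k) = k*(k**4 + 2*k**3 - 2*k**2 + 2*k - 1)/5.
Then R = B(k−1)f/C = k*(k**4 + 2*k**3 - 2*k**2 + 2*k - 1)/(5*k**4 + 18*k**3 + 16*k**2 + 11*k + 2), so s_k = R(k)·t_k = 2*k*(-k**4 - 2*k**3 + 2*k**2 - 2*k + 1).
Check: Δs_k = -10*k**4 - 36*k**3 - 32*k**2 - 22*k - 4. ✓

Yes. s_k = 2*k*(-k**4 - 2*k**3 + 2*k**2 - 2*k + 1).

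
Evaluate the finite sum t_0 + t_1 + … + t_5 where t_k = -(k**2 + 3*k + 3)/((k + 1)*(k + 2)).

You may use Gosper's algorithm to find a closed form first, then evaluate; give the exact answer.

t_(k+1)/t_k = (k + 1)*(3*k + (k + 1)**2 + 6)/((k + 3)*(k**2 + 3*k + 3)).
Gosper form: A/B · C(k+1)/C(k) with A=k + 1, B=k + 3, C=k**2 + 3*k + 3.
f must satisfy (k + 1)·f(k+1) − (k + 2)·f(k) = k**2 + 3*k + 3.
deg f ≤ 2 (via 1,1,2).
A polynomial solution: f(k) = k*(k + 2).
So s_k = (B(k−1)f/C)·t_k = (k*(k + 2)**2/(k**2 + 3*k + 3))·t_k = k*(-k - 2)/(k + 1).
Check: Δs_k = (-k**2 - 3*k - 3)/(k**2 + 3*k + 2). ✓
Evaluate s at k=6 and k=0: -48/7 and 0; difference -48/7.

Σ = -48/7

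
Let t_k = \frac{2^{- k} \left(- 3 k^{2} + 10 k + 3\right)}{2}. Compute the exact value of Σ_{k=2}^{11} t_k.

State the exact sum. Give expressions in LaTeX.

Ratio r(k) = (3*k**2 - 4*k - 10)/(2*(3*k**2 - 10*k - 3)).
Take A(k)=1/2, B(k)=1, C(k)=k**2 - 10*k/3 - 1.
Need (1/2)·f(k+1) − (1)·f(k) = k**2 - 10*k/3 - 1.
deg f ≤ 2 (via 0,0,2).
Solve for f: f(k) = -2*(k - 2)*(3*k + 2)/3 (degree 2 ≤ 2).
So s_k = (B(k−1)f/C)·t_k = (-2*(k - 2)*(3*k + 2)/(3*k**2 - 10*k - 3))·t_k = (3*k**2 - 4*k - 4)/2**k.
s_(k+1) − s_k = (-3*k**2 + 10*k + 3)/(2*2**k) = t_k.
Evaluate s at k=12 and k=2: 95/1024 and 0; difference 95/1024.

Σ = 95/1024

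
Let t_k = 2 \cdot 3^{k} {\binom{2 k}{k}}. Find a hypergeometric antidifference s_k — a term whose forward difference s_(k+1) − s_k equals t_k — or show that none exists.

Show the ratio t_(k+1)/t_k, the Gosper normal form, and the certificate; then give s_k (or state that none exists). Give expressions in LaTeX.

none — t_k is not Gosper-summable

Step 1: r(k) = 6*(2*k + 1)/(k + 1).
Normal form (A,B,C) = (12*k + 6, k + 1, 1).
f must satisfy (12*k + 6)·f(k+1) − (k)·f(k) = 1.
Bound: deg f ≤ -1.
Negative degree bound (-1): no f exists, t_k not Gosper-summable.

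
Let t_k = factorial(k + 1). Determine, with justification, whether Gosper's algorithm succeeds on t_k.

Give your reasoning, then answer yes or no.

Step 1: r(k) = k + 2.
Factor: A=k + 2; B=1; C=1.
Solve (k + 2)·f(k+1) − (1)·f(k) = 1.
From deg A=1, deg B=0, deg C=0: d=-1.
Bound -1 < 0, so the key equation has no polynomial solution.

No — t_k has no hypergeometric antidifference.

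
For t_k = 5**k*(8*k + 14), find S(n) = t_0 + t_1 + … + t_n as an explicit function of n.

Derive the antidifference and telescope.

S(n) = 10*5**n*n + 15*5**n - 1

Compute t_(k+1)/t_k: get 5*(4*k + 11)/(4*k + 7).
Factor: A=5; B=1; C=k + 7/4.
Need (5)·f(k+1) − (1)·f(k) = k + 7/4.
deg f ≤ 1 (via 0,0,1).
Solving with deg f ≤ 1: f(k) = (2*k + 1)/8.
So s_k = (B(k−1)f/C)·t_k = ((2*k + 1)/(2*(4*k + 7)))·t_k = 5**k*(2*k + 1).
Check: Δs_k = 5**k*(8*k + 14). ✓
Telescope: S(n) = s_(n+1) − s_(0) = 5**(n + 1)*(2*n + 3) − (1) = 10*5**n*n + 15*5**n - 1.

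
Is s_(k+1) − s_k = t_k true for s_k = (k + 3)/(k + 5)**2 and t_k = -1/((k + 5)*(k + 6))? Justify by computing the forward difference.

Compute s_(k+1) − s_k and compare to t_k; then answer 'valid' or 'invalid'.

s_(k+1) = (k + 4)/(k + 6)**2
s_(k+1) − s_k = (-(k + 3)*(k + 6)**2 + (k + 4)*(k + 5)**2)/((k + 5)**2*(k + 6)**2)
(s_(k+1) − s_k) − t_k = 2*(2*k + 11)/(k**4 + 22*k**3 + 181*k**2 + 660*k + 900)

Invalid: residual 2*(2*k + 11)/(k**4 + 22*k**3 + 181*k**2 + 660*k + 900) ≠ 0.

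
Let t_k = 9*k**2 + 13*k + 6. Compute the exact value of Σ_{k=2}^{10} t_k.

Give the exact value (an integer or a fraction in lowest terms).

t_(k+1)/t_k = (9*k**2 + 31*k + 28)/(9*k**2 + 13*k + 6).
Gosper form: A/B · C(k+1)/C(k) with A=1, B=1, C=k**2 + 13*k/9 + 2/3.
Key eq: (1)·f(k+1) = (1)·f(k) + (k**2 + 13*k/9 + 2/3).
d = 3 from the (0,0,2) case.
Solving with deg f ≤ 3: f(k) = k*(3*k**2 + 2*k + 1)/9.
Get s_k = R·t_k = k*(3*k**2 + 2*k + 1) with R(k) = B(k−1)f(k)/C(k) = k*(3*k**2 + 2*k + 1)/(9*k**2 + 13*k + 6).
s_(k+1) − s_k = 9*k**2 + 13*k + 6 = t_k.
Sum = s_(11) − s_(2); s_(11) = 4246, s_(2) = 34 ⇒ 4212.

Σ = 4212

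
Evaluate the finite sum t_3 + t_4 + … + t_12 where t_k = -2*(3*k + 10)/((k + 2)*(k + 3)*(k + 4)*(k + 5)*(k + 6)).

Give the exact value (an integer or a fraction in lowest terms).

Ratio r(k) = (k + 2)*(3*k + 13)/((k + 7)*(3*k + 10)).
Factor: A=k + 2; B=k + 7; C=k + 10/3.
Key eq: (k + 2)·f(k+1) = (k + 6)·f(k) + (k + 10/3).
deg f ≤ 4 (via 1,1,1).
Match coefficients ⇒ f(k) = k*(k + 3)*(k**2 + 11*k + 38)/120.
Get s_k = R·t_k = k*(-k**2 - 11*k - 38)/(20*(k**3 + 11*k**2 + 38*k + 40)) with R(k) = B(k−1)f(k)/C(k) = k*(k + 3)*(k + 6)*(k**2 + 11*k + 38)/(40*(3*k + 10)).
Check: Δs_k = 2*(-3*k - 10)/(k**5 + 20*k**4 + 155*k**3 + 580*k**2 + 1044*k + 720). ✓
Σ_(k=3)^(12) t_k = s_(13) − s_(3) = -91/1836 − (-3/70) = -431/64260.

Σ = -431/64260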